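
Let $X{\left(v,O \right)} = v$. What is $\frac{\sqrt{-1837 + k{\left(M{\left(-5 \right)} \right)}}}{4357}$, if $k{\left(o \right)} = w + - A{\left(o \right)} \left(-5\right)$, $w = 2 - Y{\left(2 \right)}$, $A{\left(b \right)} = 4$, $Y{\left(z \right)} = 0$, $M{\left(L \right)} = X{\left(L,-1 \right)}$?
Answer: $\frac{11 i \sqrt{15}}{4357} \approx 0.009778 i$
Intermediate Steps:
$M{\left(L \right)} = L$
$w = 2$ ($w = 2 - 0 = 2 + 0 = 2$)
$k{\left(o \right)} = 22$ ($k{\left(o \right)} = 2 + \left(-1\right) 4 \left(-5\right) = 2 - -20 = 2 + 20 = 22$)
$\frac{\sqrt{-1837 + k{\left(M{\left(-5 \right)} \right)}}}{4357} = \frac{\sqrt{-1837 + 22}}{4357} = \sqrt{-1815} \cdot \frac{1}{4357} = 11 i \sqrt{15} \cdot \frac{1}{4357} = \frac{11 i \sqrt{15}}{4357}$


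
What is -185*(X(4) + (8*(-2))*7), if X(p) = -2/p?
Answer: 41625/2 ≈ 20813.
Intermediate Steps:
-185*(X(4) + (8*(-2))*7) = -185*(-2/4 + (8*(-2))*7) = -185*(-2*¼ - 16*7) = -185*(-½ - 112) = -185*(-225/2) = 41625/2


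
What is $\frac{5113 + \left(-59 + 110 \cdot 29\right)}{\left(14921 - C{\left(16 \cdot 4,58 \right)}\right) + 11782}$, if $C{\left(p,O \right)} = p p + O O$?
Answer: $\frac{8244}{19243} \approx 0.42842$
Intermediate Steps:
$C{\left(p,O \right)} = O^{2} + p^{2}$ ($C{\left(p,O \right)} = p^{2} + O^{2} = O^{2} + p^{2}$)
$\frac{5113 + \left(-59 + 110 \cdot 29\right)}{\left(14921 - C{\left(16 \cdot 4,58 \right)}\right) + 11782} = \frac{5113 + \left(-59 + 110 \cdot 29\right)}{\left(14921 - \left(58^{2} + \left(16 \cdot 4\right)^{2}\right)\right) + 11782} = \frac{5113 + \left(-59 + 3190\right)}{\left(14921 - \left(3364 + 64^{2}\right)\right) + 11782} = \frac{5113 + 3131}{\left(14921 - \left(3364 + 4096\right)\right) + 11782} = \frac{8244}{\left(14921 - 7460\right) + 11782} = \frac{8244}{7461 + 11782} = \frac{8244}{19243}$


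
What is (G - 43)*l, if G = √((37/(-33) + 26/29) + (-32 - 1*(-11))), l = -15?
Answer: 645 - 10*I*√4859646/319 ≈ 645.0 - 69.105*I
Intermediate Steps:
G = 2*I*√4859646/957 (G = √((37*(-1/33) + 26*(1/29)) + (-32 + 11)) = √((-37/33 + 26/29) - 21) = √(-215/957 - 21) = √(-20312/957) = 2*I*√4859646/957 ≈ 4.607*I)
(G - 43)*l = (2*I*√4859646/957 - 43)*(-15) = (-43 + 2*I*√4859646/957)*(-15) = 645 - 10*I*√4859646/319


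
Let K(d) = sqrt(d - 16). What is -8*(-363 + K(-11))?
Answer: 2904 - 24*I*sqrt(3) ≈ 2904.0 - 41.569*I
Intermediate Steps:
K(d) = sqrt(-16 + d)
-8*(-363 + K(-11)) = -8*(-363 + sqrt(-16 - 11)) = -8*(-363 + sqrt(-27)) = -8*(-363 + 3*I*sqrt(3)) = 2904 - 24*I*sqrt(3)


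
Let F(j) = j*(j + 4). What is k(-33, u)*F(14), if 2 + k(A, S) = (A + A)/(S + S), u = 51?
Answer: -11340/17 ≈ -667.06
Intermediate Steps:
k(A, S) = -2 + A/S (k(A, S) = -2 + (A + A)/(S + S) = -2 + (2*A)/((2*S)) = -2 + (2*A)*(1/(2*S)) = -2 + A/S)
F(j) = j*(4 + j)
k(-33, u)*F(14) = (-2 - 33/51)*(14*(4 + 14)) = (-2 - 33*1/51)*(14*18) = (-2 - 11/17)*252 = -45/17*252 = -11340/17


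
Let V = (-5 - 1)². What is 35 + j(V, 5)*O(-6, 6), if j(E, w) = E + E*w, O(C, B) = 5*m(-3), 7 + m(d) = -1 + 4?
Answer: -4285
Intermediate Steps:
m(d) = -4 (m(d) = -7 + (-1 + 4) = -7 + 3 = -4)
V = 36 (V = (-6)² = 36)
O(C, B) = -20 (O(C, B) = 5*(-4) = -20)
35 + j(V, 5)*O(-6, 6) = 35 + (36*(1 + 5))*(-20) = 35 + (36*6)*(-20) = 35 + 216*(-20) = 35 - 4320 = -4285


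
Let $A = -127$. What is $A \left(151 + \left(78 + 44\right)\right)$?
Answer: $-34671$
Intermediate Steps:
$A \left(151 + \left(78 + 44\right)\right) = - 127 \left(151 + \left(78 + 44\right)\right) = - 127 \left(151 + 122\right) = \left(-127\right) 273 = -34671$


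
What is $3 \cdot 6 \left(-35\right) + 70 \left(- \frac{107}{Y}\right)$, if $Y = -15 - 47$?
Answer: $- \frac{15785}{31} \approx -509.19$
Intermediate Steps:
$Y = -62$
$3 \cdot 6 \left(-35\right) + 70 \left(- \frac{107}{Y}\right) = 3 \cdot 6 \left(-35\right) + 70 \left(- \frac{107}{-62}\right) = 18 \left(-35\right) + 70 \left(\left(-107\right) \left(- \frac{1}{62}\right)\right) = -630 + 70 \cdot \frac{107}{62} = -630 + \frac{3745}{31} = - \frac{15785}{31}$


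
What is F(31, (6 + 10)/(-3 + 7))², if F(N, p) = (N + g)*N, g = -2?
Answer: 808201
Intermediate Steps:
F(N, p) = N*(-2 + N) (F(N, p) = (N - 2)*N = (-2 + N)*N = N*(-2 + N))
F(31, (6 + 10)/(-3 + 7))² = (31*(-2 + 31))² = (31*29)² = 899² = 808201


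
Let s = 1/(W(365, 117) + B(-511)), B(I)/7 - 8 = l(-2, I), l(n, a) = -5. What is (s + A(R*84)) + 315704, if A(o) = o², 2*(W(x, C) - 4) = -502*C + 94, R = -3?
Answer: 11108898359/29295 ≈ 3.7921e+5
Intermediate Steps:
B(I) = 21 (B(I) = 56 + 7*(-5) = 56 - 35 = 21)
W(x, C) = 51 - 251*C (W(x, C) = 4 + (-502*C + 94)/2 = 4 + (94 - 502*C)/2 = 4 + (47 - 251*C) = 51 - 251*C)
s = -1/29295 (s = 1/((51 - 251*117) + 21) = 1/((51 - 29367) + 21) = 1/(-29316 + 21) = 1/(-29295) = -1/29295 ≈ -3.4136e-5)
(s + A(R*84)) + 315704 = (-1/29295 + (-3*84)²) + 315704 = (-1/29295 + (-252)²) + 315704 = (-1/29295 + 63504) + 315704 = 1860349679/29295 + 315704 = 11108898359/29295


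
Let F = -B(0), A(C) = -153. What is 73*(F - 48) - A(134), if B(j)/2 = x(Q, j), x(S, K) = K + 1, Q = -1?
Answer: -3497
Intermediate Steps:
x(S, K) = 1 + K
B(j) = 2 + 2*j (B(j) = 2*(1 + j) = 2 + 2*j)
F = -2 (F = -(2 + 2*0) = -(2 + 0) = -1*2 = -2)
73*(F - 48) - A(134) = 73*(-2 - 48) - 1*(-153) = 73*(-50) + 153 = -3650 + 153 = -3497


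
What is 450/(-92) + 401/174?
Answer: -5176/2001 ≈ -2.5867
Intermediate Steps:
450/(-92) + 401/174 = 450*(-1/92) + 401*(1/174) = -225/46 + 401/174 = -5176/2001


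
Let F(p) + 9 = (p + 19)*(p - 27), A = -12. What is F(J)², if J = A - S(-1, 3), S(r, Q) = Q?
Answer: 31329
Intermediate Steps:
J = -15 (J = -12 - 1*3 = -12 - 3 = -15)
F(p) = -9 + (-27 + p)*(19 + p) (F(p) = -9 + (p + 19)*(p - 27) = -9 + (19 + p)*(-27 + p) = -9 + (-27 + p)*(19 + p))
F(J)² = (-522 + (-15)² - 8*(-15))² = (-522 + 225 + 120)² = (-177)² = 31329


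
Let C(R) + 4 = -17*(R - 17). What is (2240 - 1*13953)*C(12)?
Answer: -948753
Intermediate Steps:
C(R) = 285 - 17*R (C(R) = -4 - 17*(R - 17) = -4 - 17*(-17 + R) = -4 + (289 - 17*R) = 285 - 17*R)
(2240 - 1*13953)*C(12) = (2240 - 1*13953)*(285 - 17*12) = (2240 - 13953)*(285 - 204) = -11713*81 = -948753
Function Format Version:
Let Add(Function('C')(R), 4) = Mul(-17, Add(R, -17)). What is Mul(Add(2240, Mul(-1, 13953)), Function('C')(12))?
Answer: -948753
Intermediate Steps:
Function('C')(R) = Add(285, Mul(-17, R)) (Function('C')(R) = Add(-4, Mul(-17, Add(R, -17))) = Add(-4, Mul(-17, Add(-17, R))) = Add(-4, Add(289, Mul(-17, R))) = Add(285, Mul(-17, R)))
Mul(Add(2240, Mul(-1, 13953)), Function('C')(12)) = Mul(Add(2240, Mul(-1, 13953)), Add(285, Mul(-17, 12))) = Mul(Add(2240, -13953), Add(285, -204)) = Mul(-11713, 81) = -948753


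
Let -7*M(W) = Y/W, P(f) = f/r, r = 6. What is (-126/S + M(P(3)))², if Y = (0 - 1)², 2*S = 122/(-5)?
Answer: 18386944/182329 ≈ 100.84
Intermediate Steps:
S = -61/5 (S = (122/(-5))/2 = (122*(-⅕))/2 = (½)*(-122/5) = -61/5 ≈ -12.200)
P(f) = f/6
Y = 1 (Y = (-1)² = 1)
M(W) = -1/(7*W)
(-126/S + M(P(3)))² = (-126/(-61/5) - 1/(7*((⅙)*3)))² = (-126*(-5/61) - 1/(7*½))² = (630/61 - ⅐*2)² = (630/61 - 2/7)² = (4288/427)² = 18386944/182329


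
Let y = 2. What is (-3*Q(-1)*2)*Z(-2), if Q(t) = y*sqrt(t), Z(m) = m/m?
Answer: -12*I ≈ -12.0*I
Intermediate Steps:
Z(m) = 1
Q(t) = 2*sqrt(t)
(-3*Q(-1)*2)*Z(-2) = (-6*sqrt(-1)*2)*1 = (-6*I*2)*1 = -12*I*1 = -12*I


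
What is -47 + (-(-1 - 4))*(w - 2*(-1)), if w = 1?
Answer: -32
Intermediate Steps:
-47 + (-(-1 - 4))*(w - 2*(-1)) = -47 + (-(-1 - 4))*(1 - 2*(-1)) = -47 + (-1*(-5))*(1 + 2) = -47 + 5*3 = -47 + 15 = -32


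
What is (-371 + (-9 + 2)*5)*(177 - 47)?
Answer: -52780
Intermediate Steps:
(-371 + (-9 + 2)*5)*(177 - 47) = (-371 - 7*5)*130 = (-371 - 35)*130 = -406*130 = -52780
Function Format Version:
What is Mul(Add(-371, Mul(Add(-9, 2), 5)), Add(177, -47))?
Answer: -52780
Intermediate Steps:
Mul(Add(-371, Mul(Add(-9, 2), 5)), Add(177, -47)) = Mul(Add(-371, Mul(-7, 5)), 130) = Mul(Add(-371, -35), 130) = Mul(-406, 130) = -52780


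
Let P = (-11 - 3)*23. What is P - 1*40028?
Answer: -40350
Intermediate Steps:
P = -322 (P = -14*23 = -322)
P - 1*40028 = -322 - 1*40028 = -322 - 40028 = -40350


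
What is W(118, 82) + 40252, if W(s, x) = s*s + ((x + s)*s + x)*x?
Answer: 1996100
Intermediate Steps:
W(s, x) = s² + x*(x + s*(s + x)) (W(s, x) = s² + ((s + x)*s + x)*x = s² + (s*(s + x) + x)*x = s² + (x + s*(s + x))*x = s² + x*(x + s*(s + x)))
W(118, 82) + 40252 = (118² + 82² + 118*82² + 82*118²) + 40252 = (13924 + 6724 + 118*6724 + 82*13924) + 40252 = (13924 + 6724 + 793432 + 1141768) + 40252 = 1955848 + 40252 = 1996100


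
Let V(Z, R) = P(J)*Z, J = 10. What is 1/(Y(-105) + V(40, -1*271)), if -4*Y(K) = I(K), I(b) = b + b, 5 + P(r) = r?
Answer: 2/505 ≈ 0.0039604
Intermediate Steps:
P(r) = -5 + r
V(Z, R) = 5*Z (V(Z, R) = (-5 + 10)*Z = 5*Z)
I(b) = 2*b
Y(K) = -K/2
1/(Y(-105) + V(40, -1*271)) = 1/(-1/2*(-105) + 5*40) = 1/(105/2 + 200) = 1/(505/2) = 2/505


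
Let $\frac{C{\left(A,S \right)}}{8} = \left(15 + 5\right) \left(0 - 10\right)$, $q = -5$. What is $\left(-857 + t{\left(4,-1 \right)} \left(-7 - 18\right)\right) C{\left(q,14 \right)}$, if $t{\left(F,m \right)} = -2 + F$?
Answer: $1451200$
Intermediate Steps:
$C{\left(A,S \right)} = -1600$ ($C{\left(A,S \right)} = 8 \left(15 + 5\right) \left(0 - 10\right) = 8 \cdot 20 \left(-10\right) = 8 \left(-200\right) = -1600$)
$\left(-857 + t{\left(4,-1 \right)} \left(-7 - 18\right)\right) C{\left(q,14 \right)} = \left(-857 + \left(-2 + 4\right) \left(-7 - 18\right)\right) \left(-1600\right) = \left(-857 + 2 \left(-25\right)\right) \left(-1600\right) = \left(-857 - 50\right) \left(-1600\right) = \left(-907\right) \left(-1600\right) = 1451200$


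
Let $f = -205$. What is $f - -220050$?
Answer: $219845$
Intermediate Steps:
$f - -220050 = -205 - -220050 = -205 + 220050 = 219845$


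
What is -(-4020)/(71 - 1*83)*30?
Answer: -10050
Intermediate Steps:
-(-4020)/(71 - 1*83)*30 = -(-4020)/(71 - 83)*30 = -(-4020)/(-12)*30 = -(-4020)*(-1)/12*30 = -20*67/4*30 = -335*30 = -10050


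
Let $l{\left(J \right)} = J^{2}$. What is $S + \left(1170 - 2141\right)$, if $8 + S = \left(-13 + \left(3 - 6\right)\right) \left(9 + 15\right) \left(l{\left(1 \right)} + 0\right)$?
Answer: $-1363$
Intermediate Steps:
$S = -392$ ($S = -8 + \left(-13 + \left(3 - 6\right)\right) \left(9 + 15\right) \left(1^{2} + 0\right) = -8 + \left(-13 - 3\right) 24 \left(1 + 0\right) = -8 - 16 \cdot 24 \cdot 1 = -8 - 384 = -392$)
$S + \left(1170 - 2141\right) = -392 + \left(1170 - 2141\right) = -392 - 971 = -1363$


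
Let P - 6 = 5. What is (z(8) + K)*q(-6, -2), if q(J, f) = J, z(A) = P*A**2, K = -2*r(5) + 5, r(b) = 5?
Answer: -4194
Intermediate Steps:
P = 11 (P = 6 + 5 = 11)
K = -5 (K = -2*5 + 5 = -10 + 5 = -5)
z(A) = 11*A**2
(z(8) + K)*q(-6, -2) = (11*8**2 - 5)*(-6) = (11*64 - 5)*(-6) = (704 - 5)*(-6) = 699*(-6) = -4194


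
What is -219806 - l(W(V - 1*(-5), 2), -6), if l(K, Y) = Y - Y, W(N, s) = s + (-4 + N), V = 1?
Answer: -219806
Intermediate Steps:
W(N, s) = -4 + N + s
l(K, Y) = 0
-219806 - l(W(V - 1*(-5), 2), -6) = -219806 - 1*0 = -219806 + 0 = -219806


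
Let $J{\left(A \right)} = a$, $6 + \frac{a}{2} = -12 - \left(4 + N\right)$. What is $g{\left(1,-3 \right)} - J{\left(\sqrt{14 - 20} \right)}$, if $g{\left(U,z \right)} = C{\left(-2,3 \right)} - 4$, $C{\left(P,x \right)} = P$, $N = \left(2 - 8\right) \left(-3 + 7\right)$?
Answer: $-10$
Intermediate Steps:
$N = -24$ ($N = \left(-6\right) 4 = -24$)
$a = 4$ ($a = -12 + 2 \left(-12 - -20\right) = -12 + 2 \left(-12 + \left(-4 + 24\right)\right) = -12 + 2 \left(-12 + 20\right) = -12 + 2 \cdot 8 = -12 + 16 = 4$)
$g{\left(U,z \right)} = -6$ ($g{\left(U,z \right)} = -2 - 4 = -6$)
$J{\left(A \right)} = 4$
$g{\left(1,-3 \right)} - J{\left(\sqrt{14 - 20} \right)} = -6 - 4 = -10$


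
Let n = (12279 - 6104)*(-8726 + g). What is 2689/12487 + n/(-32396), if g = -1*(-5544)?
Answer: 9440088569/15558802 ≈ 606.74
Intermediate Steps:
g = 5544
n = -19648850 (n = (12279 - 6104)*(-8726 + 5544) = 6175*(-3182) = -19648850)
2689/12487 + n/(-32396) = 2689/12487 - 19648850/(-32396) = 2689*(1/12487) - 19648850*(-1/32396) = 2689/12487 + 755725/1246 = 9440088569/15558802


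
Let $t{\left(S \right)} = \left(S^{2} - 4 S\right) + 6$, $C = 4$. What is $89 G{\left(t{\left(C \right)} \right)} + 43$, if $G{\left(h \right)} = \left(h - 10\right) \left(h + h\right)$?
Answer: $-4229$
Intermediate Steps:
$t{\left(S \right)} = 6 + S^{2} - 4 S$
$G{\left(h \right)} = 2 h \left(-10 + h\right)$ ($G{\left(h \right)} = \left(-10 + h\right) 2 h = 2 h \left(-10 + h\right)$)
$89 G{\left(t{\left(C \right)} \right)} + 43 = 89 \cdot 2 \left(6 + 4^{2} - 16\right) \left(-10 + \left(6 + 4^{2} - 16\right)\right) + 43 = 89 \cdot 2 \left(6 + 16 - 16\right) \left(-10 + \left(6 + 16 - 16\right)\right) + 43 = 89 \cdot 2 \cdot 6 \left(-10 + 6\right) + 43 = 89 \cdot 2 \cdot 6 \left(-4\right) + 43 = 89 \left(-48\right) + 43 = -4272 + 43 = -4229$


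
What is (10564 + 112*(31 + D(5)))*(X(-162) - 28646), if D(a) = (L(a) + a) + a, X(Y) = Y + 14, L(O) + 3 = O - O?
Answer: -426727080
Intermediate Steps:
L(O) = -3 (L(O) = -3 + (O - O) = -3 + 0 = -3)
X(Y) = 14 + Y
D(a) = -3 + 2*a (D(a) = (-3 + a) + a = -3 + 2*a)
(10564 + 112*(31 + D(5)))*(X(-162) - 28646) = (10564 + 112*(31 + (-3 + 2*5)))*((14 - 162) - 28646) = (10564 + 112*(31 + (-3 + 10)))*(-148 - 28646) = (10564 + 112*(31 + 7))*(-28794) = (10564 + 112*38)*(-28794) = (10564 + 4256)*(-28794) = 14820*(-28794) = -426727080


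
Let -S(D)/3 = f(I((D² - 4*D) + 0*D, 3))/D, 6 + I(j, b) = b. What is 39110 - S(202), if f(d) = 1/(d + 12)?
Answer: 23700661/606 ≈ 39110.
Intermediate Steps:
I(j, b) = -6 + b
f(d) = 1/(12 + d)
S(D) = -1/(3*D) (S(D) = -3/((12 + (-6 + 3))*D) = -3/((12 - 3)*D) = -3/(9*D) = -1/(3*D))
39110 - S(202) = 39110 - (-1)/(3*202) = 39110 - 1*(-1/606) = 39110 + 1/606 = 23700661/606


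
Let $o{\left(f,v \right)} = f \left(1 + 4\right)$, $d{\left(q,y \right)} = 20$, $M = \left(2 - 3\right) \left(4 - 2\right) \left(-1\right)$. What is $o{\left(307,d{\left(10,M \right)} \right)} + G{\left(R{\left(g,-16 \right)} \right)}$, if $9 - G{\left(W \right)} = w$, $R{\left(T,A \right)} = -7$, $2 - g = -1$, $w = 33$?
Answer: $1511$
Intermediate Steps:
$g = 3$ ($g = 2 - -1 = 2 + 1 = 3$)
$G{\left(W \right)} = -24$ ($G{\left(W \right)} = 9 - 33 = -24$)
$M = 2$ ($M = - 2 \left(-1\right) = \left(-1\right) \left(-2\right) = 2$)
$o{\left(f,v \right)} = 5 f$ ($o{\left(f,v \right)} = f 5 = 5 f$)
$o{\left(307,d{\left(10,M \right)} \right)} + G{\left(R{\left(g,-16 \right)} \right)} = 5 \cdot 307 - 24 = 1535 - 24 = 1511$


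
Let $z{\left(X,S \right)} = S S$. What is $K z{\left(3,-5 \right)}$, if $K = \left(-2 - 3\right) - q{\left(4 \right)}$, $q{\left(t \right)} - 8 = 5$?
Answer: $-450$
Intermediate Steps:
$q{\left(t \right)} = 13$ ($q{\left(t \right)} = 8 + 5 = 13$)
$K = -18$ ($K = \left(-2 - 3\right) - 13 = -5 - 13 = -18$)
$z{\left(X,S \right)} = S^{2}$
$K z{\left(3,-5 \right)} = - 18 \left(-5\right)^{2} = \left(-18\right) 25 = -450$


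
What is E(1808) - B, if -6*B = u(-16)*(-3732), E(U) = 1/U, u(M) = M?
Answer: 17993217/1808 ≈ 9952.0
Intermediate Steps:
B = -9952 (B = -(-8)*(-3732)/3 = -⅙*59712 = -9952)
E(1808) - B = 1/1808 - 1*(-9952) = 1/1808 + 9952 = 17993217/1808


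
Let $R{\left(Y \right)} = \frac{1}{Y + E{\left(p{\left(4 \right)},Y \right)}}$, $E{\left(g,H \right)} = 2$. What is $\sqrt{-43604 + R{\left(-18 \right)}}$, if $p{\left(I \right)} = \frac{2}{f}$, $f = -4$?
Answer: $\frac{i \sqrt{697665}}{4} \approx 208.82 i$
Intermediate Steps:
$p{\left(I \right)} = - \frac{1}{2}$ ($p{\left(I \right)} = \frac{2}{-4} = 2 \left(- \frac{1}{4}\right) = - \frac{1}{2}$)
$R{\left(Y \right)} = \frac{1}{2 + Y}$ ($R{\left(Y \right)} = \frac{1}{Y + 2} = \frac{1}{2 + Y}$)
$\sqrt{-43604 + R{\left(-18 \right)}} = \sqrt{-43604 + \frac{1}{2 - 18}} = \sqrt{-43604 + \frac{1}{-16}} = \sqrt{-43604 - \frac{1}{16}} = \sqrt{- \frac{697665}{16}} = \frac{i \sqrt{697665}}{4}$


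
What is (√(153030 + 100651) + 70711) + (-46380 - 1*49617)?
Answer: -25286 + √253681 ≈ -24782.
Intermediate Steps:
(√(153030 + 100651) + 70711) + (-46380 - 1*49617) = (√253681 + 70711) + (-46380 - 49617) = (70711 + √253681) - 95997 = -25286 + √253681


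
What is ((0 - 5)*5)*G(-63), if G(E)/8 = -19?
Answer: 3800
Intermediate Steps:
G(E) = -152 (G(E) = 8*(-19) = -152)
((0 - 5)*5)*G(-63) = ((0 - 5)*5)*(-152) = -5*5*(-152) = -25*(-152) = 3800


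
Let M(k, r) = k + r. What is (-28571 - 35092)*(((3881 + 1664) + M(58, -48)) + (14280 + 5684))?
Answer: -1624616097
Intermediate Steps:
(-28571 - 35092)*(((3881 + 1664) + M(58, -48)) + (14280 + 5684)) = (-28571 - 35092)*(((3881 + 1664) + (58 - 48)) + (14280 + 5684)) = -63663*((5545 + 10) + 19964) = -63663*(5555 + 19964) = -63663*25519 = -1624616097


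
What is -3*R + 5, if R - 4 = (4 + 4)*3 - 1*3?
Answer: -70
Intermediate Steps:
R = 25 (R = 4 + ((4 + 4)*3 - 1*3) = 4 + (8*3 - 3) = 4 + (24 - 3) = 4 + 21 = 25)
-3*R + 5 = -3*25 + 5 = -75 + 5 = -70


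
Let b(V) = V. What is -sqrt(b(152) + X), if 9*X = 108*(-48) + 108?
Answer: -2*I*sqrt(103) ≈ -20.298*I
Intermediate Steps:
X = -564 (X = (108*(-48) + 108)/9 = (-5184 + 108)/9 = (1/9)*(-5076) = -564)
-sqrt(b(152) + X) = -sqrt(152 - 564) = -sqrt(-412) = -2*I*sqrt(103)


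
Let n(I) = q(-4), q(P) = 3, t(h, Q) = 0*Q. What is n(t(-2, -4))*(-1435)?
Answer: -4305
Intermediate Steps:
t(h, Q) = 0
n(I) = 3
n(t(-2, -4))*(-1435) = 3*(-1435) = -4305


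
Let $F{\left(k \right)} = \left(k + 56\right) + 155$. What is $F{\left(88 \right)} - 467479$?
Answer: $-467180$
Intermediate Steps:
$F{\left(k \right)} = 211 + k$ ($F{\left(k \right)} = \left(56 + k\right) + 155 = 211 + k$)
$F{\left(88 \right)} - 467479 = \left(211 + 88\right) - 467479 = 299 - 467479 = -467180$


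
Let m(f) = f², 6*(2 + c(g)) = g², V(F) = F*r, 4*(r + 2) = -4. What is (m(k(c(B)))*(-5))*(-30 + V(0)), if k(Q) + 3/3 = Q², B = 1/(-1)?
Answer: 180625/216 ≈ 836.23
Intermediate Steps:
r = -3 (r = -2 + (¼)*(-4) = -2 - 1 = -3)
B = -1
V(F) = -3*F (V(F) = F*(-3) = -3*F)
c(g) = -2 + g²/6
k(Q) = -1 + Q²
(m(k(c(B)))*(-5))*(-30 + V(0)) = ((-1 + (-2 + (⅙)*(-1)²)²)²*(-5))*(-30 - 3*0) = ((-1 + (-2 + (⅙)*1)²)²*(-5))*(-30 + 0) = ((-1 + (-2 + ⅙)²)²*(-5))*(-30) = ((-1 + (-11/6)²)²*(-5))*(-30) = ((-1 + 121/36)²*(-5))*(-30) = ((85/36)²*(-5))*(-30) = ((7225/1296)*(-5))*(-30) = -36125/1296*(-30) = 180625/216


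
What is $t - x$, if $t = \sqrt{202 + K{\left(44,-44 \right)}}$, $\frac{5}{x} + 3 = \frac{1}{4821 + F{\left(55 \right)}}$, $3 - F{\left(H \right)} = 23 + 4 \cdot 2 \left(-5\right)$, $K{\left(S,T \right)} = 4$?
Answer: $\frac{24205}{14522} + \sqrt{206} \approx 16.019$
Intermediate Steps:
$F{\left(H \right)} = 20$ ($F{\left(H \right)} = 3 - \left(23 + 4 \cdot 2 \left(-5\right)\right) = 3 - \left(23 + 8 \left(-5\right)\right) = 3 - \left(23 - 40\right) = 3 - -17 = 3 + 17 = 20$)
$x = - \frac{24205}{14522}$ ($x = \frac{5}{-3 + \frac{1}{4821 + 20}} = \frac{5}{-3 + \frac{1}{4841}} = \frac{5}{- \frac{14522}{4841}} = 5 \left(- \frac{4841}{14522}\right) = - \frac{24205}{14522} \approx -1.6668$)
$t = \sqrt{206}$ ($t = \sqrt{202 + 4} = \sqrt{206} \approx 14.353$)
$t - x = \sqrt{206} - - \frac{24205}{14522} = \sqrt{206} + \frac{24205}{14522} = \frac{24205}{14522} + \sqrt{206}$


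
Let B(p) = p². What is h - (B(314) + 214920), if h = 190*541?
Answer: -210726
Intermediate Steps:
h = 102790
h - (B(314) + 214920) = 102790 - (314² + 214920) = 102790 - (98596 + 214920) = 102790 - 1*313516 = 102790 - 313516 = -210726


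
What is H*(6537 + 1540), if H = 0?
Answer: 0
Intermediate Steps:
H*(6537 + 1540) = 0*(6537 + 1540) = 0*8077 = 0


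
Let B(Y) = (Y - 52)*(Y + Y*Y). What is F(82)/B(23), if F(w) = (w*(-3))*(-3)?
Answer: -123/2668 ≈ -0.046102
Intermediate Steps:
F(w) = 9*w (F(w) = -3*w*(-3) = 9*w)
B(Y) = (-52 + Y)*(Y + Y²)
F(82)/B(23) = (9*82)/((23*(-52 + 23² - 51*23))) = 738/((23*(-52 + 529 - 1173))) = 738/((23*(-696))) = 738/(-16008) = 738*(-1/16008) = -123/2668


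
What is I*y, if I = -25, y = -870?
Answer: 21750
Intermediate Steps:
I*y = -25*(-870) = 21750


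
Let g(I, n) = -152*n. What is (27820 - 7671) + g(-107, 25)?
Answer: 16349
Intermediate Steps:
(27820 - 7671) + g(-107, 25) = (27820 - 7671) - 152*25 = 20149 - 3800 = 16349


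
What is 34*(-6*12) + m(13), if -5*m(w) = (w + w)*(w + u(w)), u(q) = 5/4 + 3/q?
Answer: -25233/10 ≈ -2523.3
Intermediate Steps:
u(q) = 5/4 + 3/q (u(q) = 5*(¼) + 3/q = 5/4 + 3/q)
m(w) = -2*w*(5/4 + w + 3/w)/5 (m(w) = -(w + w)*(w + (5/4 + 3/w))/5 = -2*w*(5/4 + w + 3/w)/5)
34*(-6*12) + m(13) = 34*(-6*12) + (-6/5 - ⅒*13*(5 + 4*13)) = 34*(-72) + (-6/5 - ⅒*13*(5 + 52)) = -2448 + (-6/5 - ⅒*13*57) = -2448 + (-6/5 - 741/10) = -2448 - 753/10 = -25233/10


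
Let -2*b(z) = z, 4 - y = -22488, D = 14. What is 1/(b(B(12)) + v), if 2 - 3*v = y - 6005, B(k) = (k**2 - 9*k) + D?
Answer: -1/5520 ≈ -0.00018116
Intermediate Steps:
B(k) = 14 + k**2 - 9*k (B(k) = (k**2 - 9*k) + 14 = 14 + k**2 - 9*k)
y = 22492 (y = 4 - 1*(-22488) = 4 + 22488 = 22492)
b(z) = -z/2
v = -5495 (v = 2/3 - (22492 - 6005)/3 = 2/3 - 1/3*16487 = 2/3 - 16487/3 = -5495)
1/(b(B(12)) + v) = 1/(-(14 + 12**2 - 9*12)/2 - 5495) = 1/(-(14 + 144 - 108)/2 - 5495) = 1/(-1/2*50 - 5495) = 1/(-25 - 5495) = 1/(-5520) = -1/5520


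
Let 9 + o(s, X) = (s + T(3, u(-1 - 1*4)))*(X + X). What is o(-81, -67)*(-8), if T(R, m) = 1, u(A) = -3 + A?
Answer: -85688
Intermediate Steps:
o(s, X) = -9 + 2*X*(1 + s) (o(s, X) = -9 + (s + 1)*(X + X) = -9 + (1 + s)*(2*X) = -9 + 2*X*(1 + s))
o(-81, -67)*(-8) = (-9 + 2*(-67) + 2*(-67)*(-81))*(-8) = (-9 - 134 + 10854)*(-8) = 10711*(-8) = -85688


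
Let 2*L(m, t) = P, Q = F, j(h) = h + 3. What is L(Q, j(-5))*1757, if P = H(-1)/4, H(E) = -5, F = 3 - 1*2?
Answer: -8785/8 ≈ -1098.1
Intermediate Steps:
F = 1 (F = 3 - 2 = 1)
j(h) = 3 + h
Q = 1
P = -5/4 ≈ -1.2500
L(m, t) = -5/8 (L(m, t) = (½)*(-5/4) = -5/8)
L(Q, j(-5))*1757 = -5/8*1757 = -8785/8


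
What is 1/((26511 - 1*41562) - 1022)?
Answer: -1/16073 ≈ -6.2216e-5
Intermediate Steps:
1/((26511 - 1*41562) - 1022) = 1/((26511 - 41562) - 1022) = 1/(-15051 - 1022) = 1/(-16073) = -1/16073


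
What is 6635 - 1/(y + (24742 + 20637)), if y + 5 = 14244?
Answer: 395565429/59618 ≈ 6635.0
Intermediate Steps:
y = 14239 (y = -5 + 14244 = 14239)
6635 - 1/(y + (24742 + 20637)) = 6635 - 1/(14239 + (24742 + 20637)) = 6635 - 1/(14239 + 45379) = 6635 - 1/59618 = 395565429/59618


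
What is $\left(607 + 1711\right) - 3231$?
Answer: $-913$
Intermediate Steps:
$\left(607 + 1711\right) - 3231 = 2318 - 3231 = -913$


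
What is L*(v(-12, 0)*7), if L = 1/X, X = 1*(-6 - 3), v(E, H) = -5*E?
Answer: -140/3 ≈ -46.667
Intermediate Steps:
X = -9 (X = 1*(-9) = -9)
L = -⅑ (L = 1/(-9) = -⅑ ≈ -0.11111)
L*(v(-12, 0)*7) = -(-5*(-12))*7/9 = -20*7/3 = -⅑*420 = -140/3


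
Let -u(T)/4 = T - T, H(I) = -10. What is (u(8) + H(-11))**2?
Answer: 100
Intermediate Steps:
u(T) = 0 (u(T) = -4*(T - T) = -4*0 = 0)
(u(8) + H(-11))**2 = (0 - 10)**2 = (-10)**2 = 100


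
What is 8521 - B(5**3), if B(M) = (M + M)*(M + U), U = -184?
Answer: 23271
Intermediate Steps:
B(M) = 2*M*(-184 + M) (B(M) = (M + M)*(M - 184) = (2*M)*(-184 + M) = 2*M*(-184 + M))
8521 - B(5**3) = 8521 - 2*5**3*(-184 + 5**3) = 8521 - 2*125*(-184 + 125) = 8521 - 2*125*(-59) = 8521 - 1*(-14750) = 8521 + 14750 = 23271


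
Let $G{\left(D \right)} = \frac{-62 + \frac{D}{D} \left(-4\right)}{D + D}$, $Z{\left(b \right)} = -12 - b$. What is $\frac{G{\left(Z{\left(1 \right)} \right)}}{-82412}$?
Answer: $- \frac{3}{97396} \approx -3.0802 \cdot 10^{-5}$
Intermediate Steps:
$G{\left(D \right)} = - \frac{33}{D}$ ($G{\left(D \right)} = \frac{-62 + 1 \left(-4\right)}{2 D} = \left(-62 - 4\right) \frac{1}{2 D} = - 66 \frac{1}{2 D} = - \frac{33}{D}$)
$\frac{G{\left(Z{\left(1 \right)} \right)}}{-82412} = \frac{\left(-33\right) \frac{1}{-12 - 1}}{-82412} = - \frac{33}{-12 - 1} \left(- \frac{1}{82412}\right) = - \frac{33}{-13} \left(- \frac{1}{82412}\right) = \left(-33\right) \left(- \frac{1}{13}\right) \left(- \frac{1}{82412}\right) = \frac{33}{13} \left(- \frac{1}{82412}\right) = - \frac{3}{97396}$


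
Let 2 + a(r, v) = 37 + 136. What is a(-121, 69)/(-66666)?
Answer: -57/22222 ≈ -0.0025650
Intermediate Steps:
a(r, v) = 171 (a(r, v) = -2 + (37 + 136) = -2 + 173 = 171)
a(-121, 69)/(-66666) = 171/(-66666) = 171*(-1/66666) = -57/22222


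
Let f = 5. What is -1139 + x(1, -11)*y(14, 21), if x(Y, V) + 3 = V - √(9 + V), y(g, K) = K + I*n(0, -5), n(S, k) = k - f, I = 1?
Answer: -1293 - 11*I*√2 ≈ -1293.0 - 15.556*I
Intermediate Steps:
n(S, k) = -5 + k (n(S, k) = k - 1*5 = k - 5 = -5 + k)
y(g, K) = -10 + K (y(g, K) = K + 1*(-5 - 5) = K + 1*(-10) = K - 10 = -10 + K)
x(Y, V) = -3 + V - √(9 + V) (x(Y, V) = -3 + (V - √(9 + V)) = -3 + V - √(9 + V))
-1139 + x(1, -11)*y(14, 21) = -1139 + (-3 - 11 - √(9 - 11))*(-10 + 21) = -1139 + (-3 - 11 - √(-2))*11 = -1139 + (-3 - 11 - I*√2)*11 = -1139 + (-14 - I*√2)*11 = -1139 + (-154 - 11*I*√2) = -1293 - 11*I*√2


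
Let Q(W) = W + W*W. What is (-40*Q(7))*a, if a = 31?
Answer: -69440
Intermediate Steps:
Q(W) = W + W**2
(-40*Q(7))*a = -280*(1 + 7)*31 = -280*8*31 = -40*56*31 = -2240*31 = -69440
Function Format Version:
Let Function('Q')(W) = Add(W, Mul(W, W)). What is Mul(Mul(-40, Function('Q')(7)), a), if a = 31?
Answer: -69440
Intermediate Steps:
Function('Q')(W) = Add(W, Pow(W, 2))
Mul(Mul(-40, Function('Q')(7)), a) = Mul(Mul(-40, Mul(7, Add(1, 7))), 31) = Mul(Mul(-40, Mul(7, 8)), 31) = Mul(Mul(-40, 56), 31) = Mul(-2240, 31) = -69440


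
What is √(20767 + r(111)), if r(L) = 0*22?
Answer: √20767 ≈ 144.11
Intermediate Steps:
r(L) = 0
√(20767 + r(111)) = √(20767 + 0) = √20767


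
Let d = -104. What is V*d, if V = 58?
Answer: -6032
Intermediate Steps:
V*d = 58*(-104) = -6032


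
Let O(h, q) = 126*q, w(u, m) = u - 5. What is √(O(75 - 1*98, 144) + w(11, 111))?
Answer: 55*√6 ≈ 134.72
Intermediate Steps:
w(u, m) = -5 + u
√(O(75 - 1*98, 144) + w(11, 111)) = √(126*144 + (-5 + 11)) = √(18144 + 6) = √18150 = 55*√6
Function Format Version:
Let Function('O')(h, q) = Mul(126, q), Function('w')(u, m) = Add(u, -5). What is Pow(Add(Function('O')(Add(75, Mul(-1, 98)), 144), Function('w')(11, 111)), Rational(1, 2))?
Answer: Mul(55, Pow(6, Rational(1, 2))) ≈ 134.72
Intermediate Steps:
Function('w')(u, m) = Add(-5, u)
Pow(Add(Function('O')(Add(75, Mul(-1, 98)), 144), Function('w')(11, 111)), Rational(1, 2)) = Pow(Add(Mul(126, 144), Add(-5, 11)), Rational(1, 2)) = Pow(Add(18144, 6), Rational(1, 2)) = Pow(18150, Rational(1, 2)) = Mul(55, Pow(6, Rational(1, 2)))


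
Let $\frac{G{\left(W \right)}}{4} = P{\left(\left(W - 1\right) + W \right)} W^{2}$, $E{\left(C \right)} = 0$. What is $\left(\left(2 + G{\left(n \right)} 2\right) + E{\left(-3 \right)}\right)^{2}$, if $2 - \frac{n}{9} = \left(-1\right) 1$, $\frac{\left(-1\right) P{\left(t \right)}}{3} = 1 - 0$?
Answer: $306040036$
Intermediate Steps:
$P{\left(t \right)} = -3$ ($P{\left(t \right)} = - 3 \left(1 - 0\right) = - 3 \left(1 + 0\right) = \left(-3\right) 1 = -3$)
$n = 27$ ($n = 18 - 9 \left(\left(-1\right) 1\right) = 18 - -9 = 18 + 9 = 27$)
$G{\left(W \right)} = - 12 W^{2}$ ($G{\left(W \right)} = 4 \left(- 3 W^{2}\right) = - 12 W^{2}$)
$\left(\left(2 + G{\left(n \right)} 2\right) + E{\left(-3 \right)}\right)^{2} = \left(\left(2 + - 12 \cdot 27^{2} \cdot 2\right) + 0\right)^{2} = \left(\left(2 + \left(-12\right) 729 \cdot 2\right) + 0\right)^{2} = \left(\left(2 - 17496\right) + 0\right)^{2} = \left(-17494 + 0\right)^{2} = \left(-17494\right)^{2} = 306040036$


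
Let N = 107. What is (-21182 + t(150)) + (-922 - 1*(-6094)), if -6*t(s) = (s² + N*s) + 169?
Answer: -134779/6 ≈ -22463.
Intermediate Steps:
t(s) = -169/6 - 107*s/6 - s²/6 (t(s) = -((s² + 107*s) + 169)/6 = -(169 + s² + 107*s)/6 = -169/6 - 107*s/6 - s²/6)
(-21182 + t(150)) + (-922 - 1*(-6094)) = (-21182 + (-169/6 - 107/6*150 - ⅙*150²)) + (-922 - 1*(-6094)) = (-21182 + (-169/6 - 2675 - ⅙*22500)) + (-922 + 6094) = (-21182 + (-169/6 - 2675 - 3750)) + 5172 = (-21182 - 38719/6) + 5172 = -165811/6 + 5172 = -134779/6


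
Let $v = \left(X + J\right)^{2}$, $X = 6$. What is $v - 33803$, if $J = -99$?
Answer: $-25154$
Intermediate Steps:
$v = 8649$ ($v = \left(6 - 99\right)^{2} = \left(-93\right)^{2} = 8649$)
$v - 33803 = 8649 - 33803 = -25154$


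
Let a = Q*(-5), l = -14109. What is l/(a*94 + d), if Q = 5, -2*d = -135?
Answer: 28218/4565 ≈ 6.1814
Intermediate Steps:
d = 135/2 (d = -½*(-135) = 135/2 ≈ 67.500)
a = -25 (a = 5*(-5) = -25)
l/(a*94 + d) = -14109/(-25*94 + 135/2) = -14109/(-2350 + 135/2) = -14109/(-4565/2) = -14109*(-2/4565) = 28218/4565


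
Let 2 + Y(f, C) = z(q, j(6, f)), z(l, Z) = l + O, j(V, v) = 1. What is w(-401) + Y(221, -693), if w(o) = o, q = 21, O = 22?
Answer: -360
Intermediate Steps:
z(l, Z) = 22 + l (z(l, Z) = l + 22 = 22 + l)
Y(f, C) = 41 (Y(f, C) = -2 + (22 + 21) = -2 + 43 = 41)
w(-401) + Y(221, -693) = -401 + 41 = -360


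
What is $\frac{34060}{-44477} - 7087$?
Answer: $- \frac{315242559}{44477} \approx -7087.8$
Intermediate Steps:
$\frac{34060}{-44477} - 7087 = 34060 \left(- \frac{1}{44477}\right) - 7087 = - \frac{34060}{44477} - 7087 = - \frac{315242559}{44477}$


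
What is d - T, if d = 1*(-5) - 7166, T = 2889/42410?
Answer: -304124999/42410 ≈ -7171.1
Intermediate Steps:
T = 2889/42410 (T = 2889*(1/42410) = 2889/42410 ≈ 0.068121)
d = -7171 (d = -5 - 7166 = -7171)
d - T = -7171 - 1*2889/42410 = -7171 - 2889/42410 = -304124999/42410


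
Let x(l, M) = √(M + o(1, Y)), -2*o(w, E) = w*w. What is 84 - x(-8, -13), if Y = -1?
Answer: 84 - 3*I*√6/2 ≈ 84.0 - 3.6742*I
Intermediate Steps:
o(w, E) = -w²/2 (o(w, E) = -w*w/2 = -w²/2)
x(l, M) = √(-½ + M) (x(l, M) = √(M - ½*1²) = √(M - ½*1) = √(M - ½) = √(-½ + M))
84 - x(-8, -13) = 84 - √(-2 + 4*(-13))/2 = 84 - √(-2 - 52)/2 = 84 - √(-54)/2 = 84 - 3*I*√6/2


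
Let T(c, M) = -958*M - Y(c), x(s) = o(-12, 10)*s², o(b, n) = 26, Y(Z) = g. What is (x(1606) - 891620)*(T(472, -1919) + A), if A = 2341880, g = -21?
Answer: 276604445940348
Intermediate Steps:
Y(Z) = -21
x(s) = 26*s²
T(c, M) = 21 - 958*M (T(c, M) = -958*M - 1*(-21) = -958*M + 21 = 21 - 958*M)
(x(1606) - 891620)*(T(472, -1919) + A) = (26*1606² - 891620)*((21 - 958*(-1919)) + 2341880) = (26*2579236 - 891620)*((21 + 1838402) + 2341880) = (67060136 - 891620)*(1838423 + 2341880) = 66168516*4180303 = 276604445940348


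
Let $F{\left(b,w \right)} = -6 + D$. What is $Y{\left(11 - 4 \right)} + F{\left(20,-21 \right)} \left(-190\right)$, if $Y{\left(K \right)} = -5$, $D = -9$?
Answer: $2845$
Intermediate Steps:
$F{\left(b,w \right)} = -15$ ($F{\left(b,w \right)} = -6 - 9 = -15$)
$Y{\left(11 - 4 \right)} + F{\left(20,-21 \right)} \left(-190\right) = -5 - -2850 = -5 + 2850 = 2845$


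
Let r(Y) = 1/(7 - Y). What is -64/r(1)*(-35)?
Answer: 13440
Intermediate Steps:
-64/r(1)*(-35) = -64/((-1/(-7 + 1)))*(-35) = -64/((-1/(-6)))*(-35) = -64/((-1*(-⅙)))*(-35) = -64/⅙*(-35) = -64*6*(-35) = -32*12*(-35) = -384*(-35) = 13440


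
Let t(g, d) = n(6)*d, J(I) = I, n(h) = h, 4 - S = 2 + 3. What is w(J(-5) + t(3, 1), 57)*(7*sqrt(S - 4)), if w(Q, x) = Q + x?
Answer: 406*I*sqrt(5) ≈ 907.84*I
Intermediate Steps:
S = -1 (S = 4 - (2 + 3) = 4 - 1*5 = 4 - 5 = -1)
t(g, d) = 6*d
w(J(-5) + t(3, 1), 57)*(7*sqrt(S - 4)) = ((-5 + 6*1) + 57)*(7*sqrt(-1 - 4)) = ((-5 + 6) + 57)*(7*sqrt(-5)) = (1 + 57)*(7*(I*sqrt(5))) = 58*(7*I*sqrt(5)) = 406*I*sqrt(5)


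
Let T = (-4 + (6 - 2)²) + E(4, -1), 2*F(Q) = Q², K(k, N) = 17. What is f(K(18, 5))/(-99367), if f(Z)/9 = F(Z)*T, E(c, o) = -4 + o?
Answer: -18207/198734 ≈ -0.091615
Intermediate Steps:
F(Q) = Q²/2
T = 7 (T = (-4 + (6 - 2)²) + (-4 - 1) = (-4 + 4²) - 5 = (-4 + 16) - 5 = 12 - 5 = 7)
f(Z) = 63*Z²/2 (f(Z) = 9*((Z²/2)*7) = 9*(7*Z²/2) = 63*Z²/2)
f(K(18, 5))/(-99367) = ((63/2)*17²)/(-99367) = ((63/2)*289)*(-1/99367) = (18207/2)*(-1/99367) = -18207/198734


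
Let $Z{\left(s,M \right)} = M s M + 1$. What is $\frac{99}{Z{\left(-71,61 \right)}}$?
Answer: $- \frac{99}{264190} \approx -0.00037473$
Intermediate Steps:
$Z{\left(s,M \right)} = 1 + s M^{2}$ ($Z{\left(s,M \right)} = s M^{2} + 1 = 1 + s M^{2}$)
$\frac{99}{Z{\left(-71,61 \right)}} = \frac{99}{1 - 71 \cdot 61^{2}} = \frac{99}{1 - 264191} = \frac{99}{-264190} = 99 \left(- \frac{1}{264190}\right) = - \frac{99}{264190}$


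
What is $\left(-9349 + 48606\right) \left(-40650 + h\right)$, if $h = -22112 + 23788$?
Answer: $-1530002318$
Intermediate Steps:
$h = 1676$
$\left(-9349 + 48606\right) \left(-40650 + h\right) = \left(-9349 + 48606\right) \left(-40650 + 1676\right) = 39257 \left(-38974\right) = -1530002318$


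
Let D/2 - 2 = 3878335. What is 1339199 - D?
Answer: -6417475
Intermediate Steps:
D = 7756674 (D = 4 + 2*3878335 = 4 + 7756670 = 7756674)
1339199 - D = 1339199 - 1*7756674 = 1339199 - 7756674 = -6417475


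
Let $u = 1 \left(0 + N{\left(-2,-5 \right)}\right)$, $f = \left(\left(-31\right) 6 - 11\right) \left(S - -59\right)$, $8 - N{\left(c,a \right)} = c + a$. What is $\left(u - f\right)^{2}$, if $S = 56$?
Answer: $513928900$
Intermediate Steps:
$N{\left(c,a \right)} = 8 - a - c$ ($N{\left(c,a \right)} = 8 - \left(c + a\right) = 8 - \left(a + c\right) = 8 - a - c$)
$f = -22655$ ($f = \left(\left(-31\right) 6 - 11\right) \left(56 - -59\right) = \left(-186 - 11\right) \left(56 + 59\right) = \left(-197\right) 115 = -22655$)
$u = 15$ ($u = 1 \left(0 - -15\right) = 1 \left(0 + \left(8 + 5 + 2\right)\right) = 1 \left(0 + 15\right) = 1 \cdot 15 = 15$)
$\left(u - f\right)^{2} = \left(15 - -22655\right)^{2} = \left(15 + 22655\right)^{2} = 22670^{2} = 513928900$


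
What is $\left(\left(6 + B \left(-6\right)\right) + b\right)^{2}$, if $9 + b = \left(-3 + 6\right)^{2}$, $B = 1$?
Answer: $0$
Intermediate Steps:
$b = 0$ ($b = -9 + \left(-3 + 6\right)^{2} = -9 + 3^{2} = -9 + 9 = 0$)
$\left(\left(6 + B \left(-6\right)\right) + b\right)^{2} = \left(\left(6 + 1 \left(-6\right)\right) + 0\right)^{2} = \left(\left(6 - 6\right) + 0\right)^{2} = \left(0 + 0\right)^{2} = 0^{2} = 0$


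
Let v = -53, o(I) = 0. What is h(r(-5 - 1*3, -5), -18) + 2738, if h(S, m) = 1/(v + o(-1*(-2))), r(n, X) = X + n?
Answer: 145113/53 ≈ 2738.0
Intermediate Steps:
h(S, m) = -1/53 (h(S, m) = 1/(-53 + 0) = 1/(-53) = -1/53)
h(r(-5 - 1*3, -5), -18) + 2738 = -1/53 + 2738 = 145113/53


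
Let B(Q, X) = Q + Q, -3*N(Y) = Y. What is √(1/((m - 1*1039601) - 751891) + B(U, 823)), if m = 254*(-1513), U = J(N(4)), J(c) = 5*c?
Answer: I*√568089563234466/6527382 ≈ 3.6515*I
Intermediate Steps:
N(Y) = -Y/3
U = -20/3 (U = 5*(-⅓*4) = 5*(-4/3) = -20/3 ≈ -6.6667)
B(Q, X) = 2*Q
m = -384302
√(1/((m - 1*1039601) - 751891) + B(U, 823)) = √(1/((-384302 - 1*1039601) - 751891) + 2*(-20/3)) = √(1/((-384302 - 1039601) - 751891) - 40/3) = √(1/(-1423903 - 751891) - 40/3) = √(1/(-2175794) - 40/3) = √(-1/2175794 - 40/3) = √(-87031763/6527382) = I*√568089563234466/6527382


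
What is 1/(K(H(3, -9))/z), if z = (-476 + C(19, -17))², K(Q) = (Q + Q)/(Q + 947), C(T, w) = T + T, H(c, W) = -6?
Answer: -15043767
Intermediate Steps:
C(T, w) = 2*T
K(Q) = 2*Q/(947 + Q) (K(Q) = (2*Q)/(947 + Q) = 2*Q/(947 + Q))
z = 191844 (z = (-476 + 2*19)² = (-476 + 38)² = (-438)² = 191844)
1/(K(H(3, -9))/z) = 1/((2*(-6)/(947 - 6))/191844) = 1/((2*(-6)/941)*(1/191844)) = 1/((2*(-6)*(1/941))*(1/191844)) = 1/(-12/941*1/191844) = 1/(-1/15043767) = -15043767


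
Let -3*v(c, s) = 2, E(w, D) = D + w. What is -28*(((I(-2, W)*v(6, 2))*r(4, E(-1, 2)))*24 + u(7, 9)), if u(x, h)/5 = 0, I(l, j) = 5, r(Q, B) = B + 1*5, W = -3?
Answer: 13440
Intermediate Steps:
v(c, s) = -⅔ (v(c, s) = -⅓*2 = -⅔)
r(Q, B) = 5 + B (r(Q, B) = B + 5 = 5 + B)
u(x, h) = 0 (u(x, h) = 5*0 = 0)
-28*(((I(-2, W)*v(6, 2))*r(4, E(-1, 2)))*24 + u(7, 9)) = -28*(((5*(-⅔))*(5 + (2 - 1)))*24 + 0) = -28*(-10*(5 + 1)/3*24 + 0) = -28*(-10/3*6*24 + 0) = -28*(-20*24 + 0) = -28*(-480 + 0) = -28*(-480) = 13440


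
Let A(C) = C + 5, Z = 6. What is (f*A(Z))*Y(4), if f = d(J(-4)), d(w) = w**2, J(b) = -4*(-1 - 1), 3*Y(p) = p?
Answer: 2816/3 ≈ 938.67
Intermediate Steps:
Y(p) = p/3
J(b) = 8 (J(b) = -4*(-2) = 8)
A(C) = 5 + C
f = 64 (f = 8**2 = 64)
(f*A(Z))*Y(4) = (64*(5 + 6))*((1/3)*4) = (64*11)*(4/3) = 704*(4/3) = 2816/3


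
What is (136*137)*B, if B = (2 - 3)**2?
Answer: 18632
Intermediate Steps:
B = 1 (B = (-1)**2 = 1)
(136*137)*B = (136*137)*1 = 18632*1 = 18632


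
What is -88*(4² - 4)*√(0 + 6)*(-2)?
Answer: 2112*√6 ≈ 5173.3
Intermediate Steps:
-88*(4² - 4)*√(0 + 6)*(-2) = -88*(16 - 4)*√6*(-2) = -1056*√6*(-2) = 2112*√6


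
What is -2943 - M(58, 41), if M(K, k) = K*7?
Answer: -3349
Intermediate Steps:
M(K, k) = 7*K
-2943 - M(58, 41) = -2943 - 7*58 = -2943 - 1*406 = -2943 - 406 = -3349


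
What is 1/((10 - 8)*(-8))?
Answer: -1/16 ≈ -0.062500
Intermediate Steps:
1/((10 - 8)*(-8)) = 1/(2*(-8)) = 1/(-16) = -1/16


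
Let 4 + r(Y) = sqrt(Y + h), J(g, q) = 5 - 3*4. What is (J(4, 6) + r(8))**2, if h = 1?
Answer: 64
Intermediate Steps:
J(g, q) = -7 (J(g, q) = 5 - 12 = -7)
r(Y) = -4 + sqrt(1 + Y) (r(Y) = -4 + sqrt(Y + 1) = -4 + sqrt(1 + Y))
(J(4, 6) + r(8))**2 = (-7 + (-4 + sqrt(1 + 8)))**2 = (-7 + (-4 + sqrt(9)))**2 = (-7 + (-4 + 3))**2 = (-7 - 1)**2 = (-8)**2 = 64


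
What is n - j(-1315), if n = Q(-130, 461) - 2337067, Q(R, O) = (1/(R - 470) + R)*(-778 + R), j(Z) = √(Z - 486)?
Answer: -332853823/150 - I*√1801 ≈ -2.219e+6 - 42.438*I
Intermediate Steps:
j(Z) = √(-486 + Z)
Q(R, O) = (-778 + R)*(R + 1/(-470 + R)) (Q(R, O) = (1/(-470 + R) + R)*(-778 + R) = (R + 1/(-470 + R))*(-778 + R) = (-778 + R)*(R + 1/(-470 + R)))
n = -332853823/150 (n = (-778 + (-130)³ - 1248*(-130)² + 365661*(-130))/(-470 - 130) - 2337067 = (-778 - 2197000 - 1248*16900 - 47535930)/(-600) - 2337067 = -(-778 - 2197000 - 21091200 - 47535930)/600 - 2337067 = -1/600*(-70824908) - 2337067 = 17706227/150 - 2337067 = -332853823/150 ≈ -2.2190e+6)
n - j(-1315) = -332853823/150 - √(-486 - 1315) = -332853823/150 - √(-1801) = -332853823/150 - I*√1801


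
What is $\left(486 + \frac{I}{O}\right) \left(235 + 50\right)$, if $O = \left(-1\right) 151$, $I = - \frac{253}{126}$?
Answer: $\frac{878454455}{6342} \approx 1.3851 \cdot 10^{5}$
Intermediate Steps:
$I = - \frac{253}{126}$ ($I = \left(-253\right) \frac{1}{126} = - \frac{253}{126} \approx -2.0079$)
$O = -151$
$\left(486 + \frac{I}{O}\right) \left(235 + 50\right) = \left(486 - \frac{253}{126 \left(-151\right)}\right) \left(235 + 50\right) = \left(486 - - \frac{253}{19026}\right) 285 = \left(486 + \frac{253}{19026}\right) 285 = \frac{9246889}{19026} \cdot 285 = \frac{878454455}{6342}$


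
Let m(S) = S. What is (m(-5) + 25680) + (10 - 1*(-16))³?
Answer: 43251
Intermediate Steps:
(m(-5) + 25680) + (10 - 1*(-16))³ = (-5 + 25680) + (10 - 1*(-16))³ = 25675 + (10 + 16)³ = 25675 + 26³ = 25675 + 17576 = 43251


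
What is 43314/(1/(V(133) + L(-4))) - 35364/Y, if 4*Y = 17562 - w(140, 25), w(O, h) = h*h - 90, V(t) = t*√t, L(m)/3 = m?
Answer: -8850231192/17027 + 5760762*√133 ≈ 6.5917e+7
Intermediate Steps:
L(m) = 3*m
V(t) = t^(3/2)
w(O, h) = -90 + h² (w(O, h) = h² - 90 = -90 + h²)
Y = 17027/4 (Y = (17562 - (-90 + 25²))/4 = (17562 - (-90 + 625))/4 = (17562 - 1*535)/4 = (17562 - 535)/4 = (¼)*17027 = 17027/4 ≈ 4256.8)
43314/(1/(V(133) + L(-4))) - 35364/Y = 43314/(1/(133^(3/2) + 3*(-4))) - 35364/17027/4 = 43314/(1/(133*√133 - 12)) - 35364*4/17027 = 43314/(1/(-12 + 133*√133)) - 141456/17027 = 43314*(-12 + 133*√133) - 141456/17027 = (-519768 + 5760762*√133) - 141456/17027 = -8850231192/17027 + 5760762*√133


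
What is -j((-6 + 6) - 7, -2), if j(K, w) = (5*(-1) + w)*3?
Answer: 21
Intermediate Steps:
j(K, w) = -15 + 3*w (j(K, w) = (-5 + w)*3 = -15 + 3*w)
-j((-6 + 6) - 7, -2) = -(-15 + 3*(-2)) = -(-15 - 6) = -1*(-21) = 21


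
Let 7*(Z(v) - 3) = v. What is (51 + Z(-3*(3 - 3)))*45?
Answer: 2430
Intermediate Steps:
Z(v) = 3 + v/7
(51 + Z(-3*(3 - 3)))*45 = (51 + (3 + (-3*(3 - 3))/7))*45 = (51 + (3 + (-3*0)/7))*45 = (51 + (3 + (⅐)*0))*45 = (51 + (3 + 0))*45 = (51 + 3)*45 = 54*45 = 2430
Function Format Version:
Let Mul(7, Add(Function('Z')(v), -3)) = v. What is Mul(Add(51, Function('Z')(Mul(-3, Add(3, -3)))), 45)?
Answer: 2430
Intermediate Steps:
Function('Z')(v) = Add(3, Mul(Rational(1, 7), v))
Mul(Add(51, Function('Z')(Mul(-3, Add(3, -3)))), 45) = Mul(Add(51, Add(3, Mul(Rational(1, 7), Mul(-3, Add(3, -3))))), 45) = Mul(Add(51, Add(3, Mul(Rational(1, 7), Mul(-3, 0)))), 45) = Mul(Add(51, Add(3, Mul(Rational(1, 7), 0))), 45) = Mul(Add(51, Add(3, 0)), 45) = Mul(Add(51, 3), 45) = Mul(54, 45) = 2430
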